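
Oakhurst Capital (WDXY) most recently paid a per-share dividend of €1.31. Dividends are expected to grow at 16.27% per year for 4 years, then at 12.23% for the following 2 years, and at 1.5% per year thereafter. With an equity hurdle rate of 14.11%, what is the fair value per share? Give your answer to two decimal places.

€19.24

Three-stage DDM. Project D₁…D_6; terminal Gordon value at t=6 with g = 0.015; discount at r = 0.1411.
D_1 = 1.5231
D_2 = 1.7710
D_3 = 2.0591
D_4 = 2.3941
D_5 = 2.6869
D_6 = 3.0155
TV_6 = 3.0607/(0.1411−0.015) = 24.2723
P₀ = Σ Dₜ/(1+r)ᵗ + TV_6/(1+r)^6 = 19.2417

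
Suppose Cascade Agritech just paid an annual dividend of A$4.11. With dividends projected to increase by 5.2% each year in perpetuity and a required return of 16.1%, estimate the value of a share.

Gordon growth model: P₀ = D₁/(r − g). D₁ = 4.11 × (1 + 0.052) = 4.3237.
P₀ = 4.3237 / (0.161 − 0.052) = 4.3237 / 0.109 = 39.6672

A$39.67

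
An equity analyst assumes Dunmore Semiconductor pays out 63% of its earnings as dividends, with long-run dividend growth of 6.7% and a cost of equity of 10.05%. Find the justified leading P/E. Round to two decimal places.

18.81

Justified leading P/E = b/(r−g) = 0.63/(0.1005−0.067) = 18.8060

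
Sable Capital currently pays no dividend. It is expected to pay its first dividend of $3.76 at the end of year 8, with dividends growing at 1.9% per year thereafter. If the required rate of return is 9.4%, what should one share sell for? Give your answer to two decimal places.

$26.73

Deferred-dividend DDM. At t=7 the remaining stream is a growing perpetuity with first payment D_8 = 3.76.
V_7 = D_8/(r−g) = 3.76/(0.094−0.019) = 50.1333
P₀ = V_7/(1+r)^7 = 50.1333/(1+0.094)^7 = 26.7304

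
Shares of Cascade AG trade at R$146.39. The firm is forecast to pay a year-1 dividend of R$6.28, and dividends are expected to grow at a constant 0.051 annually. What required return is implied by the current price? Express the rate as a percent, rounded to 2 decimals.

9.39%

Rearranging the constant-growth DDM: r = D₁/P₀ + g.
r = 6.2800 / 146.39 + 0.051 = 0.04290 + 0.051 = 0.09390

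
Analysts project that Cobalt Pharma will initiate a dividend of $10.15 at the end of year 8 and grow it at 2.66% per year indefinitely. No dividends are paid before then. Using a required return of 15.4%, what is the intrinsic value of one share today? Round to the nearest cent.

$29.23

Deferred-dividend DDM. At t=7 the remaining stream is a growing perpetuity with first payment D_8 = 10.15.
V_7 = D_8/(r−g) = 10.15/(0.154−0.0266) = 79.6703
P₀ = V_7/(1+r)^7 = 79.6703/(1+0.154)^7 = 29.2318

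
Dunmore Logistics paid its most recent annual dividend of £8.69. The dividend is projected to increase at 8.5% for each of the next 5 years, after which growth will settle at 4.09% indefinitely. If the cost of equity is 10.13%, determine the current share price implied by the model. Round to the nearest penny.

Two-stage DDM. Project D₁…D_5 at 0.085, terminal growth 0.0409, discount at r = 0.1013.
D_1 = 9.4286
D_2 = 10.2301
D_3 = 11.0996
D_4 = 12.0431
D_5 = 13.0668
Terminal value at t=5: TV = D_6/(r−g) = 13.6012/(0.1013−0.0409) = 225.1856
P₀ = 9.4286/(1+0.1013)^1 + 10.2301/(1+0.1013)^2 + 11.0996/(1+0.1013)^3 + 12.0431/(1+0.1013)^4 + 13.0668/(1+0.1013)^5 + 225.1856/(1+0.1013)^5 = 180.5576

£180.56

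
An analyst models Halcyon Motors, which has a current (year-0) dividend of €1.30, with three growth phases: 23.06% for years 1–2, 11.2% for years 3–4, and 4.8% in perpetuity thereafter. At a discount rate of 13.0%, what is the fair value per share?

€25.05

Three-stage DDM. Project D₁…D_4; terminal Gordon value at t=4 with g = 0.048; discount at r = 0.13.
D_1 = 1.5998
D_2 = 1.9687
D_3 = 2.1892
D_4 = 2.4344
TV_4 = 2.5512/(0.13−0.048) = 31.1124
P₀ = Σ Dₜ/(1+r)ᵗ + TV_4/(1+r)^4 = 25.0496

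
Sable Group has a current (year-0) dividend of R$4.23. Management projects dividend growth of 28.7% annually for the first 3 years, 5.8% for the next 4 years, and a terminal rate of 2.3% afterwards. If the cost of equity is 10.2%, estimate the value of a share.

Three-stage DDM. Project D₁…D_7; terminal Gordon value at t=7 with g = 0.023; discount at r = 0.102.
D_1 = 5.4440
D_2 = 7.0064
D_3 = 9.0173
D_4 = 9.5403
D_5 = 10.0936
D_6 = 10.6791
D_7 = 11.2984
TV_7 = 11.5583/(0.102−0.023) = 146.3077
P₀ = Σ Dₜ/(1+r)ᵗ + TV_7/(1+r)^7 = 115.9449

R$115.94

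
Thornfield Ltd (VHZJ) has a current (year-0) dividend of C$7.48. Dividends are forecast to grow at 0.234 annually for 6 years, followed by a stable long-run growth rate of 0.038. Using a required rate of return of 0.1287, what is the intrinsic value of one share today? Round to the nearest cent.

Two-stage DDM. Project D₁…D_6 at 0.234, terminal growth 0.038, discount at r = 0.1287.
D_1 = 9.2303
D_2 = 11.3902
D_3 = 14.0555
D_4 = 17.3445
D_5 = 21.4031
D_6 = 26.4115
Terminal value at t=6: TV = D_7/(r−g) = 27.4151/(0.1287−0.038) = 302.2614
P₀ = 9.2303/(1+0.1287)^1 + 11.3902/(1+0.1287)^2 + 14.0555/(1+0.1287)^3 + 17.3445/(1+0.1287)^4 + 21.4031/(1+0.1287)^5 + 26.4115/(1+0.1287)^6 + 302.2614/(1+0.1287)^6 = 208.2259

C$208.23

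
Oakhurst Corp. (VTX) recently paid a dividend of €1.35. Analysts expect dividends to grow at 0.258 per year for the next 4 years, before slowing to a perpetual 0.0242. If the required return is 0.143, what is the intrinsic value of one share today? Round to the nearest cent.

Two-stage DDM. Project D₁…D_4 at 0.258, terminal growth 0.0242, discount at r = 0.143.
D_1 = 1.6983
D_2 = 2.1365
D_3 = 2.6877
D_4 = 3.3811
Terminal value at t=4: TV = D_5/(r−g) = 3.4629/(0.143−0.0242) = 29.1491
P₀ = 1.6983/(1+0.143)^1 + 2.1365/(1+0.143)^2 + 2.6877/(1+0.143)^3 + 3.3811/(1+0.143)^4 + 29.1491/(1+0.143)^4 = 23.9800

€23.98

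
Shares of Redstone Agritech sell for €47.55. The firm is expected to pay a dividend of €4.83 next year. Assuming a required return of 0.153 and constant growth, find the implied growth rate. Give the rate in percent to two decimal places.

From P₀ = D₁/(r − g), the implied growth is g = r − D₁/P₀.
g = 0.153 − 4.83/47.55 = 0.153 − 0.10158 = 0.05142

5.14%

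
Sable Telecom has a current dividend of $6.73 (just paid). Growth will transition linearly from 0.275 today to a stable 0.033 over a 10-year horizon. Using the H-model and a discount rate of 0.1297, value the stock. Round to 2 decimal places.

$156.11

H-model: P₀ = D₀[(1+g_L) + H(g_S−g_L)]/(r−g_L), with H = 10/2 = 5.
P₀ = 6.73 × [(1+0.033) + 5×(0.275−0.033)] / (0.1297−0.033)
   = 6.73 × 2.2430 / 0.0967 = 156.1054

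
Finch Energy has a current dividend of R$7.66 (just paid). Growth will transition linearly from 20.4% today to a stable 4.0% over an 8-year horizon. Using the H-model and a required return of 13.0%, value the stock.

R$144.35

H-model: P₀ = D₀[(1+g_L) + H(g_S−g_L)]/(r−g_L), with H = 8/2 = 4.
P₀ = 7.66 × [(1+0.04) + 4×(0.204−0.04)] / (0.13−0.04)
   = 7.66 × 1.6960 / 0.09 = 144.3484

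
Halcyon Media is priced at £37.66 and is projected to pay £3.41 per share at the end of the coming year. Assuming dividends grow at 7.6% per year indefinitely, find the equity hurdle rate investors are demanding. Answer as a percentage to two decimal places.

16.65%

Rearranging the constant-growth DDM: r = D₁/P₀ + g.
r = 3.4100 / 37.66 + 0.076 = 0.09055 + 0.076 = 0.16655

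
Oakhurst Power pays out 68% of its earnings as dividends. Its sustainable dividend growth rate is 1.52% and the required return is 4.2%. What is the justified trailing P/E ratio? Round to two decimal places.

25.76

Justified trailing P/E = b(1+g)/(r−g) = 0.68×(1+0.0152)/(0.042−0.0152) = 25.7588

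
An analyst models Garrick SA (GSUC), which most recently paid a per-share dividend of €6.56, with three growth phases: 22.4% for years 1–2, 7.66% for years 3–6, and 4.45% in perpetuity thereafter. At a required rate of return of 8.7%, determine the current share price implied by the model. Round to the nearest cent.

€244.90

Three-stage DDM. Project D₁…D_6; terminal Gordon value at t=6 with g = 0.0445; discount at r = 0.087.
D_1 = 8.0294
D_2 = 9.8280
D_3 = 10.5809
D_4 = 11.3914
D_5 = 12.2639
D_6 = 13.2034
TV_6 = 13.7909/(0.087−0.0445) = 324.4918
P₀ = Σ Dₜ/(1+r)ᵗ + TV_6/(1+r)^6 = 244.8975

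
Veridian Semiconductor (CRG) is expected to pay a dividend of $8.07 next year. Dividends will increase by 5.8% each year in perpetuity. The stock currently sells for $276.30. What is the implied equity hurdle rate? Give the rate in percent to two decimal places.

8.72%

Rearranging the constant-growth DDM: r = D₁/P₀ + g.
r = 8.0700 / 276.30 + 0.058 = 0.02921 + 0.058 = 0.08721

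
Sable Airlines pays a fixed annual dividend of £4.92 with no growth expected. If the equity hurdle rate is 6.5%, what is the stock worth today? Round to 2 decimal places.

Zero-growth DDM (perpetuity): P₀ = D/r = 4.92 / 0.065 = 75.6923

£75.69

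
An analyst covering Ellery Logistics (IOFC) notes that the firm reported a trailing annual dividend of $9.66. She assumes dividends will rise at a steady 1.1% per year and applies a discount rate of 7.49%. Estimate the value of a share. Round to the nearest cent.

Gordon growth model: P₀ = D₁/(r − g). D₁ = 9.66 × (1 + 0.011) = 9.7663.
P₀ = 9.7663 / (0.0749 − 0.011) = 9.7663 / 0.0639 = 152.8366

$152.84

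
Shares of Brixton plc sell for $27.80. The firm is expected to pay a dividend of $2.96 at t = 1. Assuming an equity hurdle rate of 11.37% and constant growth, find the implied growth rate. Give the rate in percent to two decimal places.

From P₀ = D₁/(r − g), the implied growth is g = r − D₁/P₀.
g = 0.1137 − 2.96/27.80 = 0.1137 − 0.10647 = 0.00723

0.72%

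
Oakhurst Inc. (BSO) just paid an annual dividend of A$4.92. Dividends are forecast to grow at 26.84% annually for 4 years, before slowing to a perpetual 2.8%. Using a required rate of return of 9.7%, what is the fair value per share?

A$159.68

Two-stage DDM. Project D₁…D_4 at 0.2684, terminal growth 0.028, discount at r = 0.097.
D_1 = 6.2405
D_2 = 7.9155
D_3 = 10.0400
D_4 = 12.7347
Terminal value at t=4: TV = D_5/(r−g) = 13.0913/(0.097−0.028) = 189.7291
P₀ = 6.2405/(1+0.097)^1 + 7.9155/(1+0.097)^2 + 10.0400/(1+0.097)^3 + 12.7347/(1+0.097)^4 + 189.7291/(1+0.097)^4 = 159.6760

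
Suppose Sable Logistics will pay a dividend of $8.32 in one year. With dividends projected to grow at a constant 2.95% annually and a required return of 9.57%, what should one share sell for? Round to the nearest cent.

$125.68

Gordon growth model: P₀ = D₁/(r − g), with D₁ = 8.32 given directly.
P₀ = 8.3200 / (0.0957 − 0.0295) = 8.3200 / 0.0662 = 125.6798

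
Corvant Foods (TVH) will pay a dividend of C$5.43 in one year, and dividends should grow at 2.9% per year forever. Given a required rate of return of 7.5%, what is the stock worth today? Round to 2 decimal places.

Gordon growth model: P₀ = D₁/(r − g), with D₁ = 5.43 given directly.
P₀ = 5.4300 / (0.075 − 0.029) = 5.4300 / 0.046 = 118.0435

C$118.04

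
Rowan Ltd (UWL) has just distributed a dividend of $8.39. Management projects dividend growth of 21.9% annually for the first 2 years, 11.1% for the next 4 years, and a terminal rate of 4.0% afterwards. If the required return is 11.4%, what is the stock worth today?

Three-stage DDM. Project D₁…D_6; terminal Gordon value at t=6 with g = 0.04; discount at r = 0.114.
D_1 = 10.2274
D_2 = 12.4672
D_3 = 13.8511
D_4 = 15.3885
D_5 = 17.0967
D_6 = 18.9944
TV_6 = 19.7542/(0.114−0.04) = 266.9483
P₀ = Σ Dₜ/(1+r)ᵗ + TV_6/(1+r)^6 = 198.8158

$198.82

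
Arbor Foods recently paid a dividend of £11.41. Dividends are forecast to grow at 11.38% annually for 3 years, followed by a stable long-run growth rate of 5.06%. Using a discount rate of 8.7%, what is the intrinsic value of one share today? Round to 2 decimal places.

£390.23

Two-stage DDM. Project D₁…D_3 at 0.1138, terminal growth 0.0506, discount at r = 0.087.
D_1 = 12.7085
D_2 = 14.1547
D_3 = 15.7655
Terminal value at t=3: TV = D_4/(r−g) = 16.5632/(0.087−0.0506) = 455.0334
P₀ = 12.7085/(1+0.087)^1 + 14.1547/(1+0.087)^2 + 15.7655/(1+0.087)^3 + 455.0334/(1+0.087)^3 = 390.2323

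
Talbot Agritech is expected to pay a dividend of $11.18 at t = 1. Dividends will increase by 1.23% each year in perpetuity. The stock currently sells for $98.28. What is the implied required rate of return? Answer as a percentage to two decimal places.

12.61%

Rearranging the constant-growth DDM: r = D₁/P₀ + g.
r = 11.1800 / 98.28 + 0.0123 = 0.11376 + 0.0123 = 0.12606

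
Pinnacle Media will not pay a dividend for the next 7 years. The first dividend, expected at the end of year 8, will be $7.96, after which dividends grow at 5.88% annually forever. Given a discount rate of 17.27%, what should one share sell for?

$22.91

Deferred-dividend DDM. At t=7 the remaining stream is a growing perpetuity with first payment D_8 = 7.96.
V_7 = D_8/(r−g) = 7.96/(0.1727−0.0588) = 69.8859
P₀ = V_7/(1+r)^7 = 69.8859/(1+0.1727)^7 = 22.9129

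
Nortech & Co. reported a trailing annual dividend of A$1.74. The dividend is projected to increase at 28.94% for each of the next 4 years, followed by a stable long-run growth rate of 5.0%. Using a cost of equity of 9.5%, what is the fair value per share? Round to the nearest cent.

Two-stage DDM. Project D₁…D_4 at 0.2894, terminal growth 0.05, discount at r = 0.095.
D_1 = 2.2436
D_2 = 2.8928
D_3 = 3.7300
D_4 = 4.8095
Terminal value at t=4: TV = D_5/(r−g) = 5.0500/(0.095−0.05) = 112.2217
P₀ = 2.2436/(1+0.095)^1 + 2.8928/(1+0.095)^2 + 3.7300/(1+0.095)^3 + 4.8095/(1+0.095)^4 + 112.2217/(1+0.095)^4 = 88.7064

A$88.71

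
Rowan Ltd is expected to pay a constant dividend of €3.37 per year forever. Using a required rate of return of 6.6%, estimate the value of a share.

Zero-growth DDM (perpetuity): P₀ = D/r = 3.37 / 0.066 = 51.0606

€51.06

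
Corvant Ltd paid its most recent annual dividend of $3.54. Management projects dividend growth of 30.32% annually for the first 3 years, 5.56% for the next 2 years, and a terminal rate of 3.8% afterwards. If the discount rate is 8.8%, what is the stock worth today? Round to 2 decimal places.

Three-stage DDM. Project D₁…D_5; terminal Gordon value at t=5 with g = 0.038; discount at r = 0.088.
D_1 = 4.6133
D_2 = 6.0121
D_3 = 7.8350
D_4 = 8.2706
D_5 = 8.7304
TV_5 = 9.0622/(0.088−0.038) = 181.2436
P₀ = Σ Dₜ/(1+r)ᵗ + TV_5/(1+r)^5 = 145.9139

$145.91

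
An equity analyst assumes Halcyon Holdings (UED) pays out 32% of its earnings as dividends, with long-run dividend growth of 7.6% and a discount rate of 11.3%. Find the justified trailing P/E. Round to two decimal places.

Justified trailing P/E = b(1+g)/(r−g) = 0.32×(1+0.076)/(0.113−0.076) = 9.3059

9.31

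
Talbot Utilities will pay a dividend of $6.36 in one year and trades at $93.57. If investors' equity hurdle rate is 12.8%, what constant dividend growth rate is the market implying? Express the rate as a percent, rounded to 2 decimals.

6.00%

From P₀ = D₁/(r − g), the implied growth is g = r − D₁/P₀.
g = 0.128 − 6.36/93.57 = 0.128 − 0.06797 = 0.06003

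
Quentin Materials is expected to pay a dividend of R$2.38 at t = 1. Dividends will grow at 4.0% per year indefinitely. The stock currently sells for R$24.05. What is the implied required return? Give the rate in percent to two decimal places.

13.90%

Rearranging the constant-growth DDM: r = D₁/P₀ + g.
r = 2.3800 / 24.05 + 0.04 = 0.09896 + 0.04 = 0.13896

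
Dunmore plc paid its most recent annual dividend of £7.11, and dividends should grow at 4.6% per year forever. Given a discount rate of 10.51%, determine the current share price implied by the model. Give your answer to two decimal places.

£125.84

Gordon growth model: P₀ = D₁/(r − g). D₁ = 7.11 × (1 + 0.046) = 7.4371.
P₀ = 7.4371 / (0.1051 − 0.046) = 7.4371 / 0.0591 = 125.8386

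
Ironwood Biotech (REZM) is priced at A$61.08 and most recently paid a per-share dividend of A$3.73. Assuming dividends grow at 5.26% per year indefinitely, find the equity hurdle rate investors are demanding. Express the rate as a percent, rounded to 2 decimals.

11.69%

Rearranging the constant-growth DDM: r = D₁/P₀ + g.
D₁ = 3.73 × (1 + 0.0526) = 3.9262.
r = 3.9262 / 61.08 + 0.0526 = 0.06428 + 0.0526 = 0.11688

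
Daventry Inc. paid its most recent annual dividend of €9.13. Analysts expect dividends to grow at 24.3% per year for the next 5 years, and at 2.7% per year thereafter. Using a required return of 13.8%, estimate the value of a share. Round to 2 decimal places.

Two-stage DDM. Project D₁…D_5 at 0.243, terminal growth 0.027, discount at r = 0.138.
D_1 = 11.3486
D_2 = 14.1063
D_3 = 17.5341
D_4 = 21.7949
D_5 = 27.0911
Terminal value at t=5: TV = D_6/(r−g) = 27.8225/(0.138−0.027) = 250.6536
P₀ = 11.3486/(1+0.138)^1 + 14.1063/(1+0.138)^2 + 17.5341/(1+0.138)^3 + 21.7949/(1+0.138)^4 + 27.0911/(1+0.138)^5 + 250.6536/(1+0.138)^5 = 191.2817

€191.28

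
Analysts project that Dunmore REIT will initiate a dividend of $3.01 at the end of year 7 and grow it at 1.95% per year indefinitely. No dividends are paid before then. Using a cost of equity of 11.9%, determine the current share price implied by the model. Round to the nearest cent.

Deferred-dividend DDM. At t=6 the remaining stream is a growing perpetuity with first payment D_7 = 3.01.
V_6 = D_7/(r−g) = 3.01/(0.119−0.0195) = 30.2513
P₀ = V_6/(1+r)^6 = 30.2513/(1+0.119)^6 = 15.4086

$15.41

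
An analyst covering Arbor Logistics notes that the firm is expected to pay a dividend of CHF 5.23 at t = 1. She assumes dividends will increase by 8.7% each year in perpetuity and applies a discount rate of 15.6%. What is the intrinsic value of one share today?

CHF 75.80

Gordon growth model: P₀ = D₁/(r − g), with D₁ = 5.23 given directly.
P₀ = 5.2300 / (0.156 − 0.087) = 5.2300 / 0.069 = 75.7971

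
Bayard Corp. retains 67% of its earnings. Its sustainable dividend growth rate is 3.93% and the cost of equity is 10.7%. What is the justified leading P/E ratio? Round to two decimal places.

Payout ratio b = 1 − 0.67 = 0.33.
Justified leading P/E = b/(r−g) = 0.33/(0.107−0.0393) = 4.8744

4.87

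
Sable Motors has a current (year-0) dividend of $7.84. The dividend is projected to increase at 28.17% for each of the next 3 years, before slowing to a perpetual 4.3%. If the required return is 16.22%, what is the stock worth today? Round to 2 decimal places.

Two-stage DDM. Project D₁…D_3 at 0.2817, terminal growth 0.043, discount at r = 0.1622.
D_1 = 10.0485
D_2 = 12.8792
D_3 = 16.5073
Terminal value at t=3: TV = D_4/(r−g) = 17.2171/(0.1622−0.043) = 144.4386
P₀ = 10.0485/(1+0.1622)^1 + 12.8792/(1+0.1622)^2 + 16.5073/(1+0.1622)^3 + 144.4386/(1+0.1622)^3 = 120.7080

$120.71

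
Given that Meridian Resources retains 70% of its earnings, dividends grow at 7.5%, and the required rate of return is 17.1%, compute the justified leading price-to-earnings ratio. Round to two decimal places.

Payout ratio b = 1 − 0.70 = 0.30.
Justified leading P/E = b/(r−g) = 0.30/(0.171−0.075) = 3.1250

3.12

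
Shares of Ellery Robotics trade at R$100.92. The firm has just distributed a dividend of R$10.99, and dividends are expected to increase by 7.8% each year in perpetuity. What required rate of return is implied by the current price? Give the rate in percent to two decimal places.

19.54%

Rearranging the constant-growth DDM: r = D₁/P₀ + g.
D₁ = 10.99 × (1 + 0.078) = 11.8472.
r = 11.8472 / 100.92 + 0.078 = 0.11739 + 0.078 = 0.19539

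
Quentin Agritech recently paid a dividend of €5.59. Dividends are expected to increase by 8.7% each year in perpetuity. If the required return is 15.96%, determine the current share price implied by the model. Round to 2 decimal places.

€83.70

Gordon growth model: P₀ = D₁/(r − g). D₁ = 5.59 × (1 + 0.087) = 6.0763.
P₀ = 6.0763 / (0.1596 − 0.087) = 6.0763 / 0.0726 = 83.6960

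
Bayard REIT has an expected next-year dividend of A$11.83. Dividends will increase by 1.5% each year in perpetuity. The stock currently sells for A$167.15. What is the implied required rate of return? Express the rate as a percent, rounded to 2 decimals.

8.58%

Rearranging the constant-growth DDM: r = D₁/P₀ + g.
r = 11.8300 / 167.15 + 0.015 = 0.07077 + 0.015 = 0.08577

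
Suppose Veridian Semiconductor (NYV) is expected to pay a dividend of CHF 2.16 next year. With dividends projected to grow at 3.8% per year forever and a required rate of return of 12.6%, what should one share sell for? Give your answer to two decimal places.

Gordon growth model: P₀ = D₁/(r − g), with D₁ = 2.16 given directly.
P₀ = 2.1600 / (0.126 − 0.038) = 2.1600 / 0.088 = 24.5455

CHF 24.55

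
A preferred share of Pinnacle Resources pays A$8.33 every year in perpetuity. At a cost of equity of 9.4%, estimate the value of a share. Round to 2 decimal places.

A$88.62

Zero-growth DDM (perpetuity): P₀ = D/r = 8.33 / 0.094 = 88.6170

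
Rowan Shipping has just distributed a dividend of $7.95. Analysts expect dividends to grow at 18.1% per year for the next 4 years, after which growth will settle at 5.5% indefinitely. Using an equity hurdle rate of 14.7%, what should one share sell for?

$136.69

Two-stage DDM. Project D₁…D_4 at 0.181, terminal growth 0.055, discount at r = 0.147.
D_1 = 9.3890
D_2 = 11.0883
D_3 = 13.0953
D_4 = 15.4656
Terminal value at t=4: TV = D_5/(r−g) = 16.3162/(0.147−0.055) = 177.3501
P₀ = 9.3890/(1+0.147)^1 + 11.0883/(1+0.147)^2 + 13.0953/(1+0.147)^3 + 15.4656/(1+0.147)^4 + 177.3501/(1+0.147)^4 = 136.6930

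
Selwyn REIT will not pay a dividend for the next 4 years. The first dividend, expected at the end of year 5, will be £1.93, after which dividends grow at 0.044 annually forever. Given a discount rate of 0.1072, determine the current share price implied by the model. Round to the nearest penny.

Deferred-dividend DDM. At t=4 the remaining stream is a growing perpetuity with first payment D_5 = 1.93.
V_4 = D_5/(r−g) = 1.93/(0.1072−0.044) = 30.5380
P₀ = V_4/(1+r)^4 = 30.5380/(1+0.1072)^4 = 20.3206

£20.32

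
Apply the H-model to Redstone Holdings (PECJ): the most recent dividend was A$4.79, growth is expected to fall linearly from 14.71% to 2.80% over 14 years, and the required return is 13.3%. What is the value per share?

A$84.93

H-model: P₀ = D₀[(1+g_L) + H(g_S−g_L)]/(r−g_L), with H = 14/2 = 7.
P₀ = 4.79 × [(1+0.028) + 7×(0.1471−0.028)] / (0.133−0.028)
   = 4.79 × 1.8617 / 0.105 = 84.9290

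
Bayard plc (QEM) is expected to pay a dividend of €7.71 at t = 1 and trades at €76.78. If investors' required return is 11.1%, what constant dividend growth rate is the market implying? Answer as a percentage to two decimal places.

From P₀ = D₁/(r − g), the implied growth is g = r − D₁/P₀.
g = 0.111 − 7.71/76.78 = 0.111 − 0.10042 = 0.01058

1.06%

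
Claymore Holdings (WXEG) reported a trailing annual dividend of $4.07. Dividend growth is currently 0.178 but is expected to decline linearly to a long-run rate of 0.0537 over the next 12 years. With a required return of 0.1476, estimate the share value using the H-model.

H-model: P₀ = D₀[(1+g_L) + H(g_S−g_L)]/(r−g_L), with H = 12/2 = 6.
P₀ = 4.07 × [(1+0.0537) + 6×(0.178−0.0537)] / (0.1476−0.0537)
   = 4.07 × 1.7995 / 0.0939 = 77.9975

$78.00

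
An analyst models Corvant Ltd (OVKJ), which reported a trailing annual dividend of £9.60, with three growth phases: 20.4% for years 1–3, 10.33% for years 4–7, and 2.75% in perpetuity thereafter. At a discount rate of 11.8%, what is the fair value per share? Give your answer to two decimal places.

£208.98

Three-stage DDM. Project D₁…D_7; terminal Gordon value at t=7 with g = 0.0275; discount at r = 0.118.
D_1 = 11.5584
D_2 = 13.9163
D_3 = 16.7552
D_4 = 18.4861
D_5 = 20.3957
D_6 = 22.5025
D_7 = 24.8271
TV_7 = 25.5098/(0.118−0.0275) = 281.8762
P₀ = Σ Dₜ/(1+r)ᵗ + TV_7/(1+r)^7 = 208.9789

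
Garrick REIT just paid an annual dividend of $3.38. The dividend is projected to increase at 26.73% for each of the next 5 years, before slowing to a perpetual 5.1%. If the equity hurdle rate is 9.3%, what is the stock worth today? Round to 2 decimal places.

$204.17

Two-stage DDM. Project D₁…D_5 at 0.2673, terminal growth 0.051, discount at r = 0.093.
D_1 = 4.2835
D_2 = 5.4284
D_3 = 6.8795
D_4 = 8.7184
D_5 = 11.0488
Terminal value at t=5: TV = D_6/(r−g) = 11.6123/(0.093−0.051) = 276.4823
P₀ = 4.2835/(1+0.093)^1 + 5.4284/(1+0.093)^2 + 6.8795/(1+0.093)^3 + 8.7184/(1+0.093)^4 + 11.0488/(1+0.093)^5 + 276.4823/(1+0.093)^5 = 204.1652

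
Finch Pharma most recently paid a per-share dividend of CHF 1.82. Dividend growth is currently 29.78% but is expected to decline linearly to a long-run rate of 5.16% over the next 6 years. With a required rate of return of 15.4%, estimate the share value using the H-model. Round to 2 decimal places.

CHF 31.82

H-model: P₀ = D₀[(1+g_L) + H(g_S−g_L)]/(r−g_L), with H = 6/2 = 3.
P₀ = 1.82 × [(1+0.0516) + 3×(0.2978−0.0516)] / (0.154−0.0516)
   = 1.82 × 1.7902 / 0.1024 = 31.8180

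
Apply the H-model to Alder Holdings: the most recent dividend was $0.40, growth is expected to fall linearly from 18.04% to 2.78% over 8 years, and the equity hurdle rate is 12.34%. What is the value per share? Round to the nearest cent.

H-model: P₀ = D₀[(1+g_L) + H(g_S−g_L)]/(r−g_L), with H = 8/2 = 4.
P₀ = 0.40 × [(1+0.0278) + 4×(0.1804−0.0278)] / (0.1234−0.0278)
   = 0.40 × 1.6382 / 0.0956 = 6.8544

$6.85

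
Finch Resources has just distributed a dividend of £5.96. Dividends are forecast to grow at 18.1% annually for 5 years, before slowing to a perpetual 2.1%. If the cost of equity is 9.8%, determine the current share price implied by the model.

Two-stage DDM. Project D₁…D_5 at 0.181, terminal growth 0.021, discount at r = 0.098.
D_1 = 7.0388
D_2 = 8.3128
D_3 = 9.8174
D_4 = 11.5943
D_5 = 13.6929
Terminal value at t=5: TV = D_6/(r−g) = 13.9805/(0.098−0.021) = 181.5644
P₀ = 7.0388/(1+0.098)^1 + 8.3128/(1+0.098)^2 + 9.8174/(1+0.098)^3 + 11.5943/(1+0.098)^4 + 13.6929/(1+0.098)^5 + 181.5644/(1+0.098)^5 = 151.0466

£151.05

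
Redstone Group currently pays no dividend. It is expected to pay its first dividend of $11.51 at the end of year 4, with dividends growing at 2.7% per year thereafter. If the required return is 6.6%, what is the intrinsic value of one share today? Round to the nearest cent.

Deferred-dividend DDM. At t=3 the remaining stream is a growing perpetuity with first payment D_4 = 11.51.
V_3 = D_4/(r−g) = 11.51/(0.066−0.027) = 295.1282
P₀ = V_3/(1+r)^3 = 295.1282/(1+0.066)^3 = 243.6347

$243.63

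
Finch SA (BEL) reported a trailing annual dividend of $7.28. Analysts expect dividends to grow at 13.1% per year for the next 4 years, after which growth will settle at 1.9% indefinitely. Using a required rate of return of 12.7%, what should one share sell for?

$99.05

Two-stage DDM. Project D₁…D_4 at 0.131, terminal growth 0.019, discount at r = 0.127.
D_1 = 8.2337
D_2 = 9.3123
D_3 = 10.5322
D_4 = 11.9119
Terminal value at t=4: TV = D_5/(r−g) = 12.1382/(0.127−0.019) = 112.3912
P₀ = 8.2337/(1+0.127)^1 + 9.3123/(1+0.127)^2 + 10.5322/(1+0.127)^3 + 11.9119/(1+0.127)^4 + 112.3912/(1+0.127)^4 = 99.0478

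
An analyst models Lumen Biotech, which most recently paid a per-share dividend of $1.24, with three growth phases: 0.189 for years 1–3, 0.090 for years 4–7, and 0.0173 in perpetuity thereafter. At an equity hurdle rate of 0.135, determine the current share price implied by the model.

$19.72

Three-stage DDM. Project D₁…D_7; terminal Gordon value at t=7 with g = 0.0173; discount at r = 0.135.
D_1 = 1.4744
D_2 = 1.7530
D_3 = 2.0843
D_4 = 2.2719
D_5 = 2.4764
D_6 = 2.6993
D_7 = 2.9422
TV_7 = 2.9931/(0.135−0.0173) = 25.4300
P₀ = Σ Dₜ/(1+r)ᵗ + TV_7/(1+r)^7 = 19.7246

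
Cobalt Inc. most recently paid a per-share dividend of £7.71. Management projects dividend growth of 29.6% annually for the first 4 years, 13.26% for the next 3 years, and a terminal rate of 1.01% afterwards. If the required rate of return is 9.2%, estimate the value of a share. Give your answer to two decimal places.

£308.07

Three-stage DDM. Project D₁…D_7; terminal Gordon value at t=7 with g = 0.0101; discount at r = 0.092.
D_1 = 9.9922
D_2 = 12.9498
D_3 = 16.7830
D_4 = 21.7508
D_5 = 24.6349
D_6 = 27.9015
D_7 = 31.6012
TV_7 = 31.9204/(0.092−0.0101) = 389.7486
P₀ = Σ Dₜ/(1+r)ᵗ + TV_7/(1+r)^7 = 308.0683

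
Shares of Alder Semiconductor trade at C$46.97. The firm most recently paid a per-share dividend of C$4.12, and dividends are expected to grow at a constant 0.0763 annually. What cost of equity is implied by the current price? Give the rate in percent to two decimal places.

17.07%

Rearranging the constant-growth DDM: r = D₁/P₀ + g.
D₁ = 4.12 × (1 + 0.0763) = 4.4344.
r = 4.4344 / 46.97 + 0.0763 = 0.09441 + 0.0763 = 0.17071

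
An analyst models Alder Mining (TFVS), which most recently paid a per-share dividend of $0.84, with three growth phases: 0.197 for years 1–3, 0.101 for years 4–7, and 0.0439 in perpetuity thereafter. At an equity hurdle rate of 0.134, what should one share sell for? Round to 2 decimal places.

Three-stage DDM. Project D₁…D_7; terminal Gordon value at t=7 with g = 0.0439; discount at r = 0.134.
D_1 = 1.0055
D_2 = 1.2036
D_3 = 1.4407
D_4 = 1.5862
D_5 = 1.7464
D_6 = 1.9228
D_7 = 2.1170
TV_7 = 2.2099/(0.134−0.0439) = 24.5270
P₀ = Σ Dₜ/(1+r)ᵗ + TV_7/(1+r)^7 = 16.6537

$16.65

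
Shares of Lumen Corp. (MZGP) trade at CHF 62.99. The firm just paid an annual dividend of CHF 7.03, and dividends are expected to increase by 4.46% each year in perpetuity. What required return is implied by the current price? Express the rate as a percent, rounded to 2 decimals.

Rearranging the constant-growth DDM: r = D₁/P₀ + g.
D₁ = 7.03 × (1 + 0.0446) = 7.3435.
r = 7.3435 / 62.99 + 0.0446 = 0.11658 + 0.0446 = 0.16118

16.12%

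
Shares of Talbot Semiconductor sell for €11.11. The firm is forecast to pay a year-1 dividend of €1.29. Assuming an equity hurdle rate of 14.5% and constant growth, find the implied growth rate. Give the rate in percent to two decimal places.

From P₀ = D₁/(r − g), the implied growth is g = r − D₁/P₀.
g = 0.145 − 1.29/11.11 = 0.145 − 0.11611 = 0.02889

2.89%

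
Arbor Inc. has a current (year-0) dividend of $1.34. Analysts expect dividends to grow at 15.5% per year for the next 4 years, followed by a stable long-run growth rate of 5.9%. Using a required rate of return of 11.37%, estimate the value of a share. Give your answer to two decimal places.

Two-stage DDM. Project D₁…D_4 at 0.155, terminal growth 0.059, discount at r = 0.1137.
D_1 = 1.5477
D_2 = 1.7876
D_3 = 2.0647
D_4 = 2.3847
Terminal value at t=4: TV = D_5/(r−g) = 2.5254/(0.1137−0.059) = 46.1680
P₀ = 1.5477/(1+0.1137)^1 + 1.7876/(1+0.1137)^2 + 2.0647/(1+0.1137)^3 + 2.3847/(1+0.1137)^4 + 46.1680/(1+0.1137)^4 = 35.8859

$35.89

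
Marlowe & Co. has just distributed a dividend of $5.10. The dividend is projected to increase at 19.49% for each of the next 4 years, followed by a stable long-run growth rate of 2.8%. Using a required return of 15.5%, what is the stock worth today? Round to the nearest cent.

Two-stage DDM. Project D₁…D_4 at 0.1949, terminal growth 0.028, discount at r = 0.155.
D_1 = 6.0940
D_2 = 7.2817
D_3 = 8.7009
D_4 = 10.3967
Terminal value at t=4: TV = D_5/(r−g) = 10.6878/(0.155−0.028) = 84.1561
P₀ = 6.0940/(1+0.155)^1 + 7.2817/(1+0.155)^2 + 8.7009/(1+0.155)^3 + 10.3967/(1+0.155)^4 + 84.1561/(1+0.155)^4 = 69.5125

$69.51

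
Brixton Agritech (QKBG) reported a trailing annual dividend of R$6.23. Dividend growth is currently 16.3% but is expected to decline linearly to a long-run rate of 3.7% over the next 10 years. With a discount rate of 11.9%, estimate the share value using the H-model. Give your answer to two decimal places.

H-model: P₀ = D₀[(1+g_L) + H(g_S−g_L)]/(r−g_L), with H = 10/2 = 5.
P₀ = 6.23 × [(1+0.037) + 5×(0.163−0.037)] / (0.119−0.037)
   = 6.23 × 1.6670 / 0.082 = 126.6513

R$126.65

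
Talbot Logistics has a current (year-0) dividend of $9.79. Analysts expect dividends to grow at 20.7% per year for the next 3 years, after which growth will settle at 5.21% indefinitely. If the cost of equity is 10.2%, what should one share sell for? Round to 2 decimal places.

$306.55

Two-stage DDM. Project D₁…D_3 at 0.207, terminal growth 0.0521, discount at r = 0.102.
D_1 = 11.8165
D_2 = 14.2626
D_3 = 17.2149
Terminal value at t=3: TV = D_4/(r−g) = 18.1118/(0.102−0.0521) = 362.9618
P₀ = 11.8165/(1+0.102)^1 + 14.2626/(1+0.102)^2 + 17.2149/(1+0.102)^3 + 362.9618/(1+0.102)^3 = 306.5474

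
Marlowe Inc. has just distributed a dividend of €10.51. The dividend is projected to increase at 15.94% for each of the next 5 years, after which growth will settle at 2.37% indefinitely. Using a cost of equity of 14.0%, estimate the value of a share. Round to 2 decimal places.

€155.95

Two-stage DDM. Project D₁…D_5 at 0.1594, terminal growth 0.0237, discount at r = 0.14.
D_1 = 12.1853
D_2 = 14.1276
D_3 = 16.3796
D_4 = 18.9905
D_5 = 22.0176
Terminal value at t=5: TV = D_6/(r−g) = 22.5394/(0.14−0.0237) = 193.8038
P₀ = 12.1853/(1+0.14)^1 + 14.1276/(1+0.14)^2 + 16.3796/(1+0.14)^3 + 18.9905/(1+0.14)^4 + 22.0176/(1+0.14)^5 + 193.8038/(1+0.14)^5 = 155.9501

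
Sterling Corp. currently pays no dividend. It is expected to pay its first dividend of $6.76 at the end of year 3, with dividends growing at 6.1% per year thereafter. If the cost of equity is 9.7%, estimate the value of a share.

Deferred-dividend DDM. At t=2 the remaining stream is a growing perpetuity with first payment D_3 = 6.76.
V_2 = D_3/(r−g) = 6.76/(0.097−0.061) = 187.7778
P₀ = V_2/(1+r)^2 = 187.7778/(1+0.097)^2 = 156.0382

$156.04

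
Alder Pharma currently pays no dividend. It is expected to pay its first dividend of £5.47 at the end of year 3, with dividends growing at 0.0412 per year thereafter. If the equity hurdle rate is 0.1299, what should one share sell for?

Deferred-dividend DDM. At t=2 the remaining stream is a growing perpetuity with first payment D_3 = 5.47.
V_2 = D_3/(r−g) = 5.47/(0.1299−0.0412) = 61.6685
P₀ = V_2/(1+r)^2 = 61.6685/(1+0.1299)^2 = 48.3041

£48.30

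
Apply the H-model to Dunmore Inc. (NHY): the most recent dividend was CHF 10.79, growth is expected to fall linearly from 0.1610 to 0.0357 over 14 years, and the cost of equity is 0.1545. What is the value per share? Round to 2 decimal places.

H-model: P₀ = D₀[(1+g_L) + H(g_S−g_L)]/(r−g_L), with H = 14/2 = 7.
P₀ = 10.79 × [(1+0.0357) + 7×(0.161−0.0357)] / (0.1545−0.0357)
   = 10.79 × 1.9128 / 0.1188 = 173.7299

CHF 173.73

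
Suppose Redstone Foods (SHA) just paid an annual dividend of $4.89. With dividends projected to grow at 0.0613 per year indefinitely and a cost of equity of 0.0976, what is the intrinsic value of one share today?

Gordon growth model: P₀ = D₁/(r − g). D₁ = 4.89 × (1 + 0.0613) = 5.1898.
P₀ = 5.1898 / (0.0976 − 0.0613) = 5.1898 / 0.0363 = 142.9685

$142.97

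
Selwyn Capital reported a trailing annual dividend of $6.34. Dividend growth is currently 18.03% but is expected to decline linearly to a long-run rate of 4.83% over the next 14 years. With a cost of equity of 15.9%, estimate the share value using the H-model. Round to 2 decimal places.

H-model: P₀ = D₀[(1+g_L) + H(g_S−g_L)]/(r−g_L), with H = 14/2 = 7.
P₀ = 6.34 × [(1+0.0483) + 7×(0.1803−0.0483)] / (0.159−0.0483)
   = 6.34 × 1.9723 / 0.1107 = 112.9574

$112.96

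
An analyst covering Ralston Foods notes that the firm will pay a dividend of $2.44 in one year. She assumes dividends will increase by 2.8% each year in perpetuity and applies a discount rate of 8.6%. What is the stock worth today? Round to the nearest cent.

$42.07

Gordon growth model: P₀ = D₁/(r − g), with D₁ = 2.44 given directly.
P₀ = 2.4400 / (0.086 − 0.028) = 2.4400 / 0.058 = 42.0690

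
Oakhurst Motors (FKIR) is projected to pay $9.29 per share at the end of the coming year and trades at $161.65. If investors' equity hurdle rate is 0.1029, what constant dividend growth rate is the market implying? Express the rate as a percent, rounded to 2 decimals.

4.54%

From P₀ = D₁/(r − g), the implied growth is g = r − D₁/P₀.
g = 0.1029 − 9.29/161.65 = 0.1029 − 0.05747 = 0.04543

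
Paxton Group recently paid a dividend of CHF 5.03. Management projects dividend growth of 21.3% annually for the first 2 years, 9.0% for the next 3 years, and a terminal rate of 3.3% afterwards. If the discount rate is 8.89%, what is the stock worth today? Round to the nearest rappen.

CHF 146.30

Three-stage DDM. Project D₁…D_5; terminal Gordon value at t=5 with g = 0.033; discount at r = 0.0889.
D_1 = 6.1014
D_2 = 7.4010
D_3 = 8.0671
D_4 = 8.7931
D_5 = 9.5845
TV_5 = 9.9008/(0.0889−0.033) = 177.1159
P₀ = Σ Dₜ/(1+r)ᵗ + TV_5/(1+r)^5 = 146.3043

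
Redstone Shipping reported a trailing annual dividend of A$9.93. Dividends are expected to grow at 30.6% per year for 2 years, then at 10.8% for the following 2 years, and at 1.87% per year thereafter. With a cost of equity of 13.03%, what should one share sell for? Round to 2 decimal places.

A$166.75

Three-stage DDM. Project D₁…D_4; terminal Gordon value at t=4 with g = 0.0187; discount at r = 0.1303.
D_1 = 12.9686
D_2 = 16.9370
D_3 = 18.7662
D_4 = 20.7929
TV_4 = 21.1817/(0.1303−0.0187) = 189.8004
P₀ = Σ Dₜ/(1+r)ᵗ + TV_4/(1+r)^4 = 166.7500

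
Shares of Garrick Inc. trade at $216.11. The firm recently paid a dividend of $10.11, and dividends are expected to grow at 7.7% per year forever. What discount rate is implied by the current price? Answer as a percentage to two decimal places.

12.74%

Rearranging the constant-growth DDM: r = D₁/P₀ + g.
D₁ = 10.11 × (1 + 0.077) = 10.8885.
r = 10.8885 / 216.11 + 0.077 = 0.05038 + 0.077 = 0.12738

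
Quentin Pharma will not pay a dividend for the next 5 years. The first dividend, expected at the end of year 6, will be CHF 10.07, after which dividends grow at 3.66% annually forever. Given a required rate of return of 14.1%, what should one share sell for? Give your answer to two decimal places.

CHF 49.88

Deferred-dividend DDM. At t=5 the remaining stream is a growing perpetuity with first payment D_6 = 10.07.
V_5 = D_6/(r−g) = 10.07/(0.141−0.0366) = 96.4559
P₀ = V_5/(1+r)^5 = 96.4559/(1+0.141)^5 = 49.8770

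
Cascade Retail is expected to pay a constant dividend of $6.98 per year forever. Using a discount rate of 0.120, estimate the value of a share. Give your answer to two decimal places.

Zero-growth DDM (perpetuity): P₀ = D/r = 6.98 / 0.12 = 58.1667

$58.17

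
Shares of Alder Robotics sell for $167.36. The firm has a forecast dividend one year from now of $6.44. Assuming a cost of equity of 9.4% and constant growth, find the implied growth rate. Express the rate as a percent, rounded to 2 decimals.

5.55%

From P₀ = D₁/(r − g), the implied growth is g = r − D₁/P₀.
g = 0.094 − 6.44/167.36 = 0.094 − 0.03848 = 0.05552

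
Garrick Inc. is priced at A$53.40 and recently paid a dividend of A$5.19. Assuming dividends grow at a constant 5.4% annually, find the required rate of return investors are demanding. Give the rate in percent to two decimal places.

Rearranging the constant-growth DDM: r = D₁/P₀ + g.
D₁ = 5.19 × (1 + 0.054) = 5.4703.
r = 5.4703 / 53.40 + 0.054 = 0.10244 + 0.054 = 0.15644

15.64%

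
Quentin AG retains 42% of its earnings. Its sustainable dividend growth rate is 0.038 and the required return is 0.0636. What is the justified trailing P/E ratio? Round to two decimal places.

23.52

Payout ratio b = 1 − 0.42 = 0.58.
Justified trailing P/E = b(1+g)/(r−g) = 0.58×(1+0.038)/(0.0636−0.038) = 23.5172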